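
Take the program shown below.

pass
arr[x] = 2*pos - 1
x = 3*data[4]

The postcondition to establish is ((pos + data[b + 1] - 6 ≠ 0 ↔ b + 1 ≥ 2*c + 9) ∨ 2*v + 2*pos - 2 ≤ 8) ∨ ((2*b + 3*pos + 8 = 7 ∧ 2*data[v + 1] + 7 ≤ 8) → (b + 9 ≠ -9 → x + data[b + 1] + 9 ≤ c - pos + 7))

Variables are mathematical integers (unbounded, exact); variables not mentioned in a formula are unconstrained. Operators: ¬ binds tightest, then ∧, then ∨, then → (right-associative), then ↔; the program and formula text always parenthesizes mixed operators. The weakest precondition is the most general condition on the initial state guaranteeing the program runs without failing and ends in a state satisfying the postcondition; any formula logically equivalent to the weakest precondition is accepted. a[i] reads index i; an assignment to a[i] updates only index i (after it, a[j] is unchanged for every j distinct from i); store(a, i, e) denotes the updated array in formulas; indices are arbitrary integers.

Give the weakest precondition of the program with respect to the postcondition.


Working backward. After the program, the postcondition ((pos + data[b + 1] - 6 ≠ 0 ↔ b + 1 ≥ 2*c + 9) ∨ 2*v + 2*pos - 2 ≤ 8) ∨ ((2*b + 3*pos + 8 = 7 ∧ 2*data[v + 1] + 7 ≤ 8) → (b + 9 ≠ -9 → x + data[b + 1] + 9 ≤ c - pos + 7)) must hold; in canonical form it is (data[b + 1] + pos ≠ 6 ↔ b ≥ 2*c + 8) ∨ 2*pos + 2*v ≤ 10 ∨ ((2*b + 3*pos = -1 ∧ 2*data[v + 1] ≤ 1) → (b ≠ -18 → data[b + 1] + pos + x ≤ c - 2)).
Before x := 3*data[4]: (data[b + 1] + pos ≠ 6 ↔ b ≥ 2*c + 8) ∨ 2*pos + 2*v ≤ 10 ∨ ((2*b + 3*pos = -1 ∧ 2*data[v + 1] ≤ 1) → (b ≠ -18 → data[b + 1] + 3*data[4] + pos ≤ c - 2))
Before arr[x] := 2*pos - 1: (data[b + 1] + pos ≠ 6 ↔ b ≥ 2*c + 8) ∨ 2*pos + 2*v ≤ 10 ∨ ((2*b + 3*pos = -1 ∧ 2*data[v + 1] ≤ 1) → (b ≠ -18 → data[b + 1] + 3*data[4] + pos ≤ c - 2))
Before skip: (data[b + 1] + pos ≠ 6 ↔ b ≥ 2*c + 8) ∨ 2*pos + 2*v ≤ 10 ∨ ((2*b + 3*pos = -1 ∧ 2*data[v + 1] ≤ 1) → (b ≠ -18 → data[b + 1] + 3*data[4] + pos ≤ c - 2))
Answer: WP = (data[b + 1] + pos ≠ 6 ↔ b ≥ 2*c + 8) ∨ 2*pos + 2*v ≤ 10 ∨ ((2*b + 3*pos = -1 ∧ 2*data[v + 1] ≤ 1) → (b ≠ -18 → data[b + 1] + 3*data[4] + pos ≤ c - 2))


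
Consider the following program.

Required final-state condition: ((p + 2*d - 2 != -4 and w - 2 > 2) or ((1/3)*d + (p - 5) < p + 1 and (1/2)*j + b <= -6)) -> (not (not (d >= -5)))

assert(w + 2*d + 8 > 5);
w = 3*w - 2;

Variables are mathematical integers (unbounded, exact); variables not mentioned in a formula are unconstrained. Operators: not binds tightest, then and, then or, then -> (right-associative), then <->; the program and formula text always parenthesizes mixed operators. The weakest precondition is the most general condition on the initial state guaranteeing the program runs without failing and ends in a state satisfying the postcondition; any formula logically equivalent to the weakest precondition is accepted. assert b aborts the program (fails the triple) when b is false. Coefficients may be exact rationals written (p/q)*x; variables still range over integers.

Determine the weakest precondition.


Working backward. After the program, the postcondition ((p + 2*d - 2 != -4 and w - 2 > 2) or ((1/3)*d + (p - 5) < p + 1 and (1/2)*j + b <= -6)) -> (not (not (d >= -5))) must hold; in canonical form it is ((2*d + p != -2 and w > 4) or ((1/3)*d < 6 and b + (1/2)*j <= -6)) -> d >= -5.
Before w := 3*w - 2: ((2*d + p != -2 and 3*w > 6) or ((1/3)*d < 6 and b + (1/2)*j <= -6)) -> d >= -5
Before assert w + 2*d + 8 > 5: 2*d + w > -3 and (((2*d + p != -2 and 3*w > 6) or ((1/3)*d < 6 and b + (1/2)*j <= -6)) -> d >= -5)
Answer: WP = 2*d + w > -3 and (((2*d + p != -2 and 3*w > 6) or ((1/3)*d < 6 and b + (1/2)*j <= -6)) -> d >= -5)


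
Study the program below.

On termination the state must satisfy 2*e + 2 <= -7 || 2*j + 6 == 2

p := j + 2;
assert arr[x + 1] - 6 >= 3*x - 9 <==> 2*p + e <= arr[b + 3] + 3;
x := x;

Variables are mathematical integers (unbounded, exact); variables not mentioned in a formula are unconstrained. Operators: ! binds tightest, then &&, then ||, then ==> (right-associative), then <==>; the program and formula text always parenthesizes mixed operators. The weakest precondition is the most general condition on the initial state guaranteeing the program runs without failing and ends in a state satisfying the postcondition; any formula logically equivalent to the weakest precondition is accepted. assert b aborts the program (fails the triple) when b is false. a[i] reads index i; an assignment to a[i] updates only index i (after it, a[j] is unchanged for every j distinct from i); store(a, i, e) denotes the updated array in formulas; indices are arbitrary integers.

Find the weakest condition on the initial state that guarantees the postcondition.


Working backward. After the program, the postcondition 2*e + 2 <= -7 || 2*j + 6 == 2 must hold; in canonical form it is 2*e <= -9 || 2*j == -4.
Before x := x: 2*e <= -9 || 2*j == -4
Before assert arr[x + 1] - 6 >= 3*x - 9 <==> 2*p + e <= arr[b + 3] + 3: (arr[x + 1] >= 3*x - 3 <==> e + 2*p <= arr[b + 3] + 3) && (2*e <= -9 || 2*j == -4)
Before p := j + 2: (arr[x + 1] >= 3*x - 3 <==> e + 2*j <= arr[b + 3] - 1) && (2*e <= -9 || 2*j == -4)
Answer: WP = (arr[x + 1] >= 3*x - 3 <==> e + 2*j <= arr[b + 3] - 1) && (2*e <= -9 || 2*j == -4)


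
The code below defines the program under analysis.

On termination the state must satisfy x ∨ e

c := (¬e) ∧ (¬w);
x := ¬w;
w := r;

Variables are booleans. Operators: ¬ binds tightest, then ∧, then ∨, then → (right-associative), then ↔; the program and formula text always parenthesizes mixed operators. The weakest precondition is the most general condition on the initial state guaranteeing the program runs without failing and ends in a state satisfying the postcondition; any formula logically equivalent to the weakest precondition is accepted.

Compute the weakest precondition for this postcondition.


Working backward. After the program, x ∨ e must hold.
Before w := r: x ∨ e
Before x := ¬w: (¬w) ∨ e
Before c := (¬e) ∧ (¬w): (¬w) ∨ e
Answer: WP = (¬w) ∨ e


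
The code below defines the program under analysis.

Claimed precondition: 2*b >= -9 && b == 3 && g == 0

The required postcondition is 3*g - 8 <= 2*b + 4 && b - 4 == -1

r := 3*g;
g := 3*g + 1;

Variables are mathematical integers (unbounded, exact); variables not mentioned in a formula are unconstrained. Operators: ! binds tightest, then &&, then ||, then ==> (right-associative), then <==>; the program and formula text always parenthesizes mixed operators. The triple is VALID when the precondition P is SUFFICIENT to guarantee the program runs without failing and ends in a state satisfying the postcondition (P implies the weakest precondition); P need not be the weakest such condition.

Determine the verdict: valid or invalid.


Working backward. After the program, the postcondition 3*g - 8 <= 2*b + 4 && b - 4 == -1 must hold; in canonical form it is 3*g <= 2*b + 12 && b == 3.
Before g := 3*g + 1: 9*g <= 2*b + 9 && b == 3
Before r := 3*g: 9*g <= 2*b + 9 && b == 3
The weakest precondition is 9*g <= 2*b + 9 && b == 3.
Check whether 2*b >= -9 && b == 3 && g == 0 implies it.
Every state satisfying the precondition satisfies the weakest precondition: the implication holds.
Answer: valid


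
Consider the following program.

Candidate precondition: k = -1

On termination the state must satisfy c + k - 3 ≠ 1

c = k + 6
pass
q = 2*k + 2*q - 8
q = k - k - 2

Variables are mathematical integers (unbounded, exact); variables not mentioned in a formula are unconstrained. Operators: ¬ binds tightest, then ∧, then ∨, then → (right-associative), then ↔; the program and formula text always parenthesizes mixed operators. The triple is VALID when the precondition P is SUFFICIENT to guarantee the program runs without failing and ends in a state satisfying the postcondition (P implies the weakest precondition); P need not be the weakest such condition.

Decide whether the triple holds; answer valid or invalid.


Working backward. After the program, the postcondition c + k - 3 ≠ 1 must hold; in canonical form it is c + k ≠ 4.
Before q := k - k - 2: c + k ≠ 4
Before q := 2*k + 2*q - 8: c + k ≠ 4
Before skip: c + k ≠ 4
Before c := k + 6: 2*k ≠ -2
The weakest precondition is 2*k ≠ -2.
Check whether k = -1 implies it.
Countermodel: at the initial state k = -1, the precondition holds but the weakest precondition fails.
Answer: invalid


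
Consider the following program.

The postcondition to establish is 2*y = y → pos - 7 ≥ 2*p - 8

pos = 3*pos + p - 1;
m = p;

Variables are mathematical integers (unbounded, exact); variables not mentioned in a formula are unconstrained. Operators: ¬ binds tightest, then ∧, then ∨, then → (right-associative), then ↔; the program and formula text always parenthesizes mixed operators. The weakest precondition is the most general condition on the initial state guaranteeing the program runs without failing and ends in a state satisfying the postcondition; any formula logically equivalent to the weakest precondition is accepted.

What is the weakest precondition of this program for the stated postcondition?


Working backward. After the program, the postcondition 2*y = y → pos - 7 ≥ 2*p - 8 must hold; in canonical form it is y = 0 → pos ≥ 2*p - 1.
Before m := p: y = 0 → pos ≥ 2*p - 1
Before pos := 3*pos + p - 1: y = 0 → 3*pos ≥ p
Answer: WP = y = 0 → 3*pos ≥ p


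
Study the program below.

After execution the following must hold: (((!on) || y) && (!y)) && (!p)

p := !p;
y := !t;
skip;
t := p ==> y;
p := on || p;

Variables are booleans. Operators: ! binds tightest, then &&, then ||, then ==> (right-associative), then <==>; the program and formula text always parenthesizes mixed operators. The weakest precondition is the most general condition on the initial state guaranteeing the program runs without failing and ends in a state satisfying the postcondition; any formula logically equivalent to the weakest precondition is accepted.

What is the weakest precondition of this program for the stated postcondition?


Working backward. After the program, the postcondition (((!on) || y) && (!y)) && (!p) must hold; in canonical form it is ((!on) || y) && (!y) && (!p).
Before p := on || p: ((!on) || y) && (!y) && (!(on || p))
Before t := p ==> y: ((!on) || y) && (!y) && (!(on || p))
Before skip: ((!on) || y) && (!y) && (!(on || p))
Before y := !t: ((!on) || (!t)) && t && (!(on || p))
Before p := !p: ((!on) || (!t)) && t && (!(on || (!p)))
Answer: WP = ((!on) || (!t)) && t && (!(on || (!p)))


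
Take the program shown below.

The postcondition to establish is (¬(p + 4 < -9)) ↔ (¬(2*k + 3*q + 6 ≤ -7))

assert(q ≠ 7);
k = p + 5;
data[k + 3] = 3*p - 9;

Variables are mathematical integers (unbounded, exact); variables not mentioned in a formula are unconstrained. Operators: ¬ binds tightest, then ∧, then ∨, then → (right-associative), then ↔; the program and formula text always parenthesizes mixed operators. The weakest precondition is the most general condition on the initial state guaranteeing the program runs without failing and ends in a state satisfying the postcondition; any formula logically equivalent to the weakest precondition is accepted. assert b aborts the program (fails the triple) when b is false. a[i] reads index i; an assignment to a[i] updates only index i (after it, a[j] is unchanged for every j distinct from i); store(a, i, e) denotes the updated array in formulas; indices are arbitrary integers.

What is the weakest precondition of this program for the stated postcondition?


Working backward. After the program, the postcondition (¬(p + 4 < -9)) ↔ (¬(2*k + 3*q + 6 ≤ -7)) must hold; in canonical form it is (¬(p < -13)) ↔ (¬(2*k + 3*q ≤ -13)).
Before data[k + 3] := 3*p - 9: (¬(p < -13)) ↔ (¬(2*k + 3*q ≤ -13))
Before k := p + 5: (¬(p < -13)) ↔ (¬(2*p + 3*q ≤ -23))
Before assert q ≠ 7: q ≠ 7 ∧ ((¬(p < -13)) ↔ (¬(2*p + 3*q ≤ -23)))
Answer: WP = q ≠ 7 ∧ ((¬(p < -13)) ↔ (¬(2*p + 3*q ≤ -23)))


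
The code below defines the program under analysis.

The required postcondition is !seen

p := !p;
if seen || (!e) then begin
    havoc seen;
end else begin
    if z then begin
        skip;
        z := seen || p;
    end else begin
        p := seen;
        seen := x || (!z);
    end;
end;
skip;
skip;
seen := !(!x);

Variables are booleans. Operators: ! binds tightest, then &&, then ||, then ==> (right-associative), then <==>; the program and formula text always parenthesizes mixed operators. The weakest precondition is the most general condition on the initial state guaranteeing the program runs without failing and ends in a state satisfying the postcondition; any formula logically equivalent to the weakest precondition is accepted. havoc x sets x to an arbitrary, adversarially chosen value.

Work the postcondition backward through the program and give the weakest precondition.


Working backward. After the program, !seen must hold.
Before seen := !(!x): !x
Before skip: !x
Before skip: !x
Then branch requires !x; else branch requires (z ==> (!x)) && ((!z) ==> (!x)).
Before the if: ((seen || (!e)) ==> (!x)) && ((!(seen || (!e))) ==> ((z ==> (!x)) && ((!z) ==> (!x))))
Before p := !p: ((seen || (!e)) ==> (!x)) && ((!(seen || (!e))) ==> ((z ==> (!x)) && ((!z) ==> (!x))))
Answer: WP = ((seen || (!e)) ==> (!x)) && ((!(seen || (!e))) ==> ((z ==> (!x)) && ((!z) ==> (!x))))


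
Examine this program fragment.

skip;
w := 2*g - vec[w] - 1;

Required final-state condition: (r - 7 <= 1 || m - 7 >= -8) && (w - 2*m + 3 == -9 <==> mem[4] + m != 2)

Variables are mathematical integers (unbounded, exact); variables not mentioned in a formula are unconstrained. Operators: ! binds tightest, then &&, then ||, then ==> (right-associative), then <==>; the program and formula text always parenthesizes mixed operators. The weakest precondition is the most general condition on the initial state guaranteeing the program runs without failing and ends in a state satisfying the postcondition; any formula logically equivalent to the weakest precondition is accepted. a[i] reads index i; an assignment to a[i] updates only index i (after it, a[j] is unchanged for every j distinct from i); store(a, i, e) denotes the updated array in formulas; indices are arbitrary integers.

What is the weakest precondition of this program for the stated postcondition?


Working backward. After the program, the postcondition (r - 7 <= 1 || m - 7 >= -8) && (w - 2*m + 3 == -9 <==> mem[4] + m != 2) must hold; in canonical form it is (r <= 8 || m >= -1) && (w == 2*m - 12 <==> mem[4] + m != 2).
Before w := 2*g - vec[w] - 1: (r <= 8 || m >= -1) && (2*g == vec[w] + 2*m - 11 <==> mem[4] + m != 2)
Before skip: (r <= 8 || m >= -1) && (2*g == vec[w] + 2*m - 11 <==> mem[4] + m != 2)
Answer: WP = (r <= 8 || m >= -1) && (2*g == vec[w] + 2*m - 11 <==> mem[4] + m != 2)


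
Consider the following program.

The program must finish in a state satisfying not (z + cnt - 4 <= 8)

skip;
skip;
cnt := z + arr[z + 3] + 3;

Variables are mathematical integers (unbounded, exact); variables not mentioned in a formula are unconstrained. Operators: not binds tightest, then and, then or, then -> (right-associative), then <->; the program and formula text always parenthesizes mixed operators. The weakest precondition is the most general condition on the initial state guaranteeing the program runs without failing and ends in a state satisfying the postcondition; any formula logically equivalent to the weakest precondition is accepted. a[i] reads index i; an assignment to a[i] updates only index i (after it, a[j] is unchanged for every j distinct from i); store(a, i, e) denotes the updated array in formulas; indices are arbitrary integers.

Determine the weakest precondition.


Working backward. After the program, the postcondition not (z + cnt - 4 <= 8) must hold; in canonical form it is not (cnt + z <= 12).
Before cnt := z + arr[z + 3] + 3: not (arr[z + 3] + 2*z <= 9)
Before skip: not (arr[z + 3] + 2*z <= 9)
Before skip: not (arr[z + 3] + 2*z <= 9)
Answer: WP = not (arr[z + 3] + 2*z <= 9)


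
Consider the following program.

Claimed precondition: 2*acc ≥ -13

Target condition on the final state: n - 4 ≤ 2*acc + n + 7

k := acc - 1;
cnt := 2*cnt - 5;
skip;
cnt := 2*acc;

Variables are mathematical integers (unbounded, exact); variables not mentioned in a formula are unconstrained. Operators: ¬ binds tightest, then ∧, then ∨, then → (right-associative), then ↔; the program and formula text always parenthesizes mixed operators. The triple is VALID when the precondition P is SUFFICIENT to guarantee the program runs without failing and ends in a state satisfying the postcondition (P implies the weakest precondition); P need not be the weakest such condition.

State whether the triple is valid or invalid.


Working backward. After the program, the postcondition n - 4 ≤ 2*acc + n + 7 must hold; in canonical form it is 2*acc ≥ -11.
Before cnt := 2*acc: 2*acc ≥ -11
Before skip: 2*acc ≥ -11
Before cnt := 2*cnt - 5: 2*acc ≥ -11
Before k := acc - 1: 2*acc ≥ -11
The weakest precondition is 2*acc ≥ -11.
Check whether 2*acc ≥ -13 implies it.
Countermodel: at the initial state acc = -6, the precondition holds but the weakest precondition fails.
Answer: invalid


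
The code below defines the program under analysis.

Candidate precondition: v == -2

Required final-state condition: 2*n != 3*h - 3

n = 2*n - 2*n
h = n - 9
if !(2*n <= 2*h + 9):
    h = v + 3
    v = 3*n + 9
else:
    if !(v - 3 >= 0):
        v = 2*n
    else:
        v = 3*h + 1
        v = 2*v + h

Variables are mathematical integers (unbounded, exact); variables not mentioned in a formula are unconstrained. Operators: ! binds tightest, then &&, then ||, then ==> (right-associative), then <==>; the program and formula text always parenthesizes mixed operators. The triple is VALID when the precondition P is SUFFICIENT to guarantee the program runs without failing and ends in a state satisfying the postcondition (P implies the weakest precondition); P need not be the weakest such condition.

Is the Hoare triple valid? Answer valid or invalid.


Working backward. After the program, 2*n != 3*h - 3 must hold.
Then branch requires 2*n != 3*v + 6; else branch requires ((!(v >= 3)) ==> 2*n != 3*h - 3) && (v >= 3 ==> 2*n != 3*h - 3).
Before the if: ((!(2*n <= 2*h + 9)) ==> 2*n != 3*v + 6) && (2*n <= 2*h + 9 ==> (((!(v >= 3)) ==> 2*n != 3*h - 3) && (v >= 3 ==> 2*n != 3*h - 3)))
Before h := n - 9: 2*n != 3*v + 6
Before n := 2*n - 2*n: 3*v != -6
The weakest precondition is 3*v != -6.
Check whether v == -2 implies it.
Countermodel: at the initial state v = -2, the precondition holds but the weakest precondition fails.
Answer: invalid


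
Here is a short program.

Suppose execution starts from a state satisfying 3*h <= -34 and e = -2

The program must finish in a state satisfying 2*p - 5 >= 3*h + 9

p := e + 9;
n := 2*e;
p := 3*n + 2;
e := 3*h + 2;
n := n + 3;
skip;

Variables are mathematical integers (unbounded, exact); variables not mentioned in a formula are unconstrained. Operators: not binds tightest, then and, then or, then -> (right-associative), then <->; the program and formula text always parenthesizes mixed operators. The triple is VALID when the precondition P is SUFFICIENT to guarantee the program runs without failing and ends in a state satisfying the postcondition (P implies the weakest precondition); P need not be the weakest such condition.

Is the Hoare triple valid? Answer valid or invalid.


Working backward. After the program, the postcondition 2*p - 5 >= 3*h + 9 must hold; in canonical form it is 2*p >= 3*h + 14.
Before skip: 2*p >= 3*h + 14
Before n := n + 3: 2*p >= 3*h + 14
Before e := 3*h + 2: 2*p >= 3*h + 14
Before p := 3*n + 2: 6*n >= 3*h + 10
Before n := 2*e: 12*e >= 3*h + 10
Before p := e + 9: 12*e >= 3*h + 10
The weakest precondition is 12*e >= 3*h + 10.
Check whether 3*h <= -34 and e = -2 implies it.
Every state satisfying the precondition satisfies the weakest precondition: the implication holds.
Answer: valid


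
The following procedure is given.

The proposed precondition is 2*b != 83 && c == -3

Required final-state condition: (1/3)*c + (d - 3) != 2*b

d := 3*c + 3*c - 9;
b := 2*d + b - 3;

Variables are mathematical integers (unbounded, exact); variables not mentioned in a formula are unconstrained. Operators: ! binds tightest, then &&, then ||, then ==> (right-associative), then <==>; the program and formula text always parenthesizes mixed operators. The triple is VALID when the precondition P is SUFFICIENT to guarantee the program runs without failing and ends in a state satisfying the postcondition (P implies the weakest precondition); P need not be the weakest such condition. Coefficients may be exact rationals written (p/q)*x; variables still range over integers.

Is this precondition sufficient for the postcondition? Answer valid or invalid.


Working backward. After the program, the postcondition (1/3)*c + (d - 3) != 2*b must hold; in canonical form it is (1/3)*c + d != 2*b + 3.
Before b := 2*d + b - 3: (1/3)*c != 2*b + 3*d - 3
Before d := 3*c + 3*c - 9: 2*b + (53/3)*c != 30
The weakest precondition is 2*b + (53/3)*c != 30.
Check whether 2*b != 83 && c == -3 implies it.
Every state satisfying the precondition satisfies the weakest precondition: the implication holds.
Answer: valid


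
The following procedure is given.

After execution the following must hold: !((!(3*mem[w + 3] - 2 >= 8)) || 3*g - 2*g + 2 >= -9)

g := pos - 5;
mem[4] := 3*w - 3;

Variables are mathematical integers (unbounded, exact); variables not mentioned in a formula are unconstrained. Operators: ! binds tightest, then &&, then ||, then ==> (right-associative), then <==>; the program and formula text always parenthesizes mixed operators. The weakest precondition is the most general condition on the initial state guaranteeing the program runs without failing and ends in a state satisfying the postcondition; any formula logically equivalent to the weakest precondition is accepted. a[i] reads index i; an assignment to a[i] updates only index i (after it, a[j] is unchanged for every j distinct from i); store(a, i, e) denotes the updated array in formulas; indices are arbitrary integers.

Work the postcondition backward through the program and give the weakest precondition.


Working backward. After the program, the postcondition !((!(3*mem[w + 3] - 2 >= 8)) || 3*g - 2*g + 2 >= -9) must hold; in canonical form it is !((!(3*mem[w + 3] >= 10)) || g >= -11).
Before mem[4] := 3*w - 3: !((!(3*store(mem, 4, 3*w - 3)[w + 3] >= 10)) || g >= -11)
Before g := pos - 5: !((!(3*store(mem, 4, 3*w - 3)[w + 3] >= 10)) || pos >= -6)
Answer: WP = !((!(3*store(mem, 4, 3*w - 3)[w + 3] >= 10)) || pos >= -6)


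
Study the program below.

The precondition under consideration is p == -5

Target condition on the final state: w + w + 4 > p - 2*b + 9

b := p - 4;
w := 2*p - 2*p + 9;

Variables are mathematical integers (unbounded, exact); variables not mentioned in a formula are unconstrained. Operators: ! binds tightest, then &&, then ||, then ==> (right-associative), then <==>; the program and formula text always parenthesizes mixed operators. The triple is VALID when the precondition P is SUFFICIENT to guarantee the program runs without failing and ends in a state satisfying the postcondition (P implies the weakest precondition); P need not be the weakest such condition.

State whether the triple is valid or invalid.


Working backward. After the program, the postcondition w + w + 4 > p - 2*b + 9 must hold; in canonical form it is 2*b + 2*w > p + 5.
Before w := 2*p - 2*p + 9: 2*b > p - 13
Before b := p - 4: p > -5
The weakest precondition is p > -5.
Check whether p == -5 implies it.
Countermodel: at the initial state p = -5, the precondition holds but the weakest precondition fails.
Answer: invalid


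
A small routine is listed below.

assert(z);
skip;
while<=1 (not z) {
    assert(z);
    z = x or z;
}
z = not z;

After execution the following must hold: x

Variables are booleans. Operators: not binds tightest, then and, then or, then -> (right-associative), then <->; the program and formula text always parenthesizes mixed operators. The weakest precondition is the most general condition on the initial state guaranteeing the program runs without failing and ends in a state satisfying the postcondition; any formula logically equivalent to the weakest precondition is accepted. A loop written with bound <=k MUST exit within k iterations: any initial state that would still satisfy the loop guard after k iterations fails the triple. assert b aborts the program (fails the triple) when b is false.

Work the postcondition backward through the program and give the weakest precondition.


Working backward. After the program, x must hold.
Before z := not z: x
Before the loop (bound <=1), unroll the exhaustion recursion (WP_0 = exit-now case; WP_j = one more guarded iteration, up to j = 1):
  WP_0: z and x
  WP_1: ((not z) -> (z and (x or z) and x)) and (z -> x)
So before the loop: ((not z) -> (z and (x or z) and x)) and (z -> x)
Before skip: ((not z) -> (z and (x or z) and x)) and (z -> x)
Before assert z: z and ((not z) -> (z and (x or z) and x)) and (z -> x)
Answer: WP = z and ((not z) -> (z and (x or z) and x)) and (z -> x)


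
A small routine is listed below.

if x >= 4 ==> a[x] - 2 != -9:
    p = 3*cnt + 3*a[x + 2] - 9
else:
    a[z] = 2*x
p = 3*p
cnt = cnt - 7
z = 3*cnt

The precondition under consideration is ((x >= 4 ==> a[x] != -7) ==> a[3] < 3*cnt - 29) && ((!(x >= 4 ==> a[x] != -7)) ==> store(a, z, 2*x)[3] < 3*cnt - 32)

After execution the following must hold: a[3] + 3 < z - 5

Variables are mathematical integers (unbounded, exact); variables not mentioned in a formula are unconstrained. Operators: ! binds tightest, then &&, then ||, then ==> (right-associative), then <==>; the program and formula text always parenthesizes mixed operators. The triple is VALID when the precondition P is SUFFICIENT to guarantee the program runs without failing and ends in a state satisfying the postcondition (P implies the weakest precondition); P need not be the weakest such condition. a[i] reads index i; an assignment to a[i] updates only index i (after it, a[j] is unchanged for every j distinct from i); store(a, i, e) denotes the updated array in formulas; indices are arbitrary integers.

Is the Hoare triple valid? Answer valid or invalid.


Working backward. After the program, the postcondition a[3] + 3 < z - 5 must hold; in canonical form it is a[3] < z - 8.
Before z := 3*cnt: a[3] < 3*cnt - 8
Before cnt := cnt - 7: a[3] < 3*cnt - 29
Before p := 3*p: a[3] < 3*cnt - 29
Then branch requires a[3] < 3*cnt - 29; else branch requires store(a, z, 2*x)[3] < 3*cnt - 29.
Before the if: ((x >= 4 ==> a[x] != -7) ==> a[3] < 3*cnt - 29) && ((!(x >= 4 ==> a[x] != -7)) ==> store(a, z, 2*x)[3] < 3*cnt - 29)
The weakest precondition is ((x >= 4 ==> a[x] != -7) ==> a[3] < 3*cnt - 29) && ((!(x >= 4 ==> a[x] != -7)) ==> store(a, z, 2*x)[3] < 3*cnt - 29).
Check whether ((x >= 4 ==> a[x] != -7) ==> a[3] < 3*cnt - 29) && ((!(x >= 4 ==> a[x] != -7)) ==> store(a, z, 2*x)[3] < 3*cnt - 32) implies it.
Every state satisfying the precondition satisfies the weakest precondition: the implication holds.
Answer: valid


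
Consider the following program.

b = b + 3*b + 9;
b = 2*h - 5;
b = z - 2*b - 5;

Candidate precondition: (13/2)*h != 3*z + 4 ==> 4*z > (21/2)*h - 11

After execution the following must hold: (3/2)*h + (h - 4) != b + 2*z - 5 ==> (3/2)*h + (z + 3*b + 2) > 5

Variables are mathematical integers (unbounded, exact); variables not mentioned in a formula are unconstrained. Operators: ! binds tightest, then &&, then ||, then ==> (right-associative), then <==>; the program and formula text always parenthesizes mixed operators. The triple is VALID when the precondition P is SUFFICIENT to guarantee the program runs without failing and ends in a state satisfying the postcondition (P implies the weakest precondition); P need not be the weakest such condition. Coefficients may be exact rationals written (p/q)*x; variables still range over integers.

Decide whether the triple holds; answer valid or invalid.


Working backward. After the program, the postcondition (3/2)*h + (h - 4) != b + 2*z - 5 ==> (3/2)*h + (z + 3*b + 2) > 5 must hold; in canonical form it is (5/2)*h != b + 2*z - 1 ==> 3*b + (3/2)*h + z > 3.
Before b := z - 2*b - 5: 2*b + (5/2)*h != 3*z - 6 ==> (3/2)*h + 4*z > 6*b + 18
Before b := 2*h - 5: (13/2)*h != 3*z + 4 ==> 4*z > (21/2)*h - 12
Before b := b + 3*b + 9: (13/2)*h != 3*z + 4 ==> 4*z > (21/2)*h - 12
The weakest precondition is (13/2)*h != 3*z + 4 ==> 4*z > (21/2)*h - 12.
Check whether (13/2)*h != 3*z + 4 ==> 4*z > (21/2)*h - 11 implies it.
Every state satisfying the precondition satisfies the weakest precondition: the implication holds.
Answer: valid


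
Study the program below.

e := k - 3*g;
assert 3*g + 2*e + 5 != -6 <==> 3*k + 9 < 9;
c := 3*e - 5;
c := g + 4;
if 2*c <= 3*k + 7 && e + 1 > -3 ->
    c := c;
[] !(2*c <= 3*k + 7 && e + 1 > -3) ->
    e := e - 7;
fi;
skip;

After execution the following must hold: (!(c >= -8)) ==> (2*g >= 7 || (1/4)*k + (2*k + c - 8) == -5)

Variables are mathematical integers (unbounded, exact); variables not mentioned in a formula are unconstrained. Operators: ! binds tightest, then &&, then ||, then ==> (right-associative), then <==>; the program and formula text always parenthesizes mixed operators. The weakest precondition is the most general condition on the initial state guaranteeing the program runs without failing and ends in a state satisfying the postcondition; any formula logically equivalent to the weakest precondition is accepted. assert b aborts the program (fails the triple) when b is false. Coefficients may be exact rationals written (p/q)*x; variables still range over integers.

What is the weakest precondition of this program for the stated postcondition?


Working backward. After the program, the postcondition (!(c >= -8)) ==> (2*g >= 7 || (1/4)*k + (2*k + c - 8) == -5) must hold; in canonical form it is (!(c >= -8)) ==> (2*g >= 7 || c + (9/4)*k == 3).
Before skip: (!(c >= -8)) ==> (2*g >= 7 || c + (9/4)*k == 3)
Then branch requires (!(c >= -8)) ==> (2*g >= 7 || c + (9/4)*k == 3); else branch requires (!(c >= -8)) ==> (2*g >= 7 || c + (9/4)*k == 3).
Before the if: ((2*c <= 3*k + 7 && e > -4) ==> ((!(c >= -8)) ==> (2*g >= 7 || c + (9/4)*k == 3))) && ((!(2*c <= 3*k + 7 && e > -4)) ==> ((!(c >= -8)) ==> (2*g >= 7 || c + (9/4)*k == 3)))
Before c := g + 4: ((2*g <= 3*k - 1 && e > -4) ==> ((!(g >= -12)) ==> (2*g >= 7 || g + (9/4)*k == -1))) && ((!(2*g <= 3*k - 1 && e > -4)) ==> ((!(g >= -12)) ==> (2*g >= 7 || g + (9/4)*k == -1)))
Before c := 3*e - 5: ((2*g <= 3*k - 1 && e > -4) ==> ((!(g >= -12)) ==> (2*g >= 7 || g + (9/4)*k == -1))) && ((!(2*g <= 3*k - 1 && e > -4)) ==> ((!(g >= -12)) ==> (2*g >= 7 || g + (9/4)*k == -1)))
Before assert 3*g + 2*e + 5 != -6 <==> 3*k + 9 < 9: (2*e + 3*g != -11 <==> 3*k < 0) && ((2*g <= 3*k - 1 && e > -4) ==> ((!(g >= -12)) ==> (2*g >= 7 || g + (9/4)*k == -1))) && ((!(2*g <= 3*k - 1 && e > -4)) ==> ((!(g >= -12)) ==> (2*g >= 7 || g + (9/4)*k == -1)))
Before e := k - 3*g: (2*k != 3*g - 11 <==> 3*k < 0) && ((2*g <= 3*k - 1 && k > 3*g - 4) ==> ((!(g >= -12)) ==> (2*g >= 7 || g + (9/4)*k == -1))) && ((!(2*g <= 3*k - 1 && k > 3*g - 4)) ==> ((!(g >= -12)) ==> (2*g >= 7 || g + (9/4)*k == -1)))
Answer: WP = (2*k != 3*g - 11 <==> 3*k < 0) && ((2*g <= 3*k - 1 && k > 3*g - 4) ==> ((!(g >= -12)) ==> (2*g >= 7 || g + (9/4)*k == -1))) && ((!(2*g <= 3*k - 1 && k > 3*g - 4)) ==> ((!(g >= -12)) ==> (2*g >= 7 || g + (9/4)*k == -1)))


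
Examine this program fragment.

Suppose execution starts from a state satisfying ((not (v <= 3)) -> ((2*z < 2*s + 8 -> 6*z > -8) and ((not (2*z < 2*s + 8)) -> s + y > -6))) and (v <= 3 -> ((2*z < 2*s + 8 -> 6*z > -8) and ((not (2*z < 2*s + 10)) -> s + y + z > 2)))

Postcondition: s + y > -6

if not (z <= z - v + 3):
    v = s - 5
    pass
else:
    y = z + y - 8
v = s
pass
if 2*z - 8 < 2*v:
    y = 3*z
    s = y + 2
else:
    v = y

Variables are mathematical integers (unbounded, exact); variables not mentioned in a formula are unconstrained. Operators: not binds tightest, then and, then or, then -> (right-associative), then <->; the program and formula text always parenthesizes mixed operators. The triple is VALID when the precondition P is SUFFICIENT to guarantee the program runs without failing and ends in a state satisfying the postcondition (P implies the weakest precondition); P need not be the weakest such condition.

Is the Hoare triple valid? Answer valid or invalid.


Working backward. After the program, s + y > -6 must hold.
Then branch requires 6*z > -8; else branch requires s + y > -6.
Before the if: (2*z < 2*v + 8 -> 6*z > -8) and ((not (2*z < 2*v + 8)) -> s + y > -6)
Before skip: (2*z < 2*v + 8 -> 6*z > -8) and ((not (2*z < 2*v + 8)) -> s + y > -6)
Before v := s: (2*z < 2*s + 8 -> 6*z > -8) and ((not (2*z < 2*s + 8)) -> s + y > -6)
Then branch requires (2*z < 2*s + 8 -> 6*z > -8) and ((not (2*z < 2*s + 8)) -> s + y > -6); else branch requires (2*z < 2*s + 8 -> 6*z > -8) and ((not (2*z < 2*s + 8)) -> s + y + z > 2).
Before the if: ((not (v <= 3)) -> ((2*z < 2*s + 8 -> 6*z > -8) and ((not (2*z < 2*s + 8)) -> s + y > -6))) and (v <= 3 -> ((2*z < 2*s + 8 -> 6*z > -8) and ((not (2*z < 2*s + 8)) -> s + y + z > 2)))
The weakest precondition is ((not (v <= 3)) -> ((2*z < 2*s + 8 -> 6*z > -8) and ((not (2*z < 2*s + 8)) -> s + y > -6))) and (v <= 3 -> ((2*z < 2*s + 8 -> 6*z > -8) and ((not (2*z < 2*s + 8)) -> s + y + z > 2))).
Check whether ((not (v <= 3)) -> ((2*z < 2*s + 8 -> 6*z > -8) and ((not (2*z < 2*s + 8)) -> s + y > -6))) and (v <= 3 -> ((2*z < 2*s + 8 -> 6*z > -8) and ((not (2*z < 2*s + 10)) -> s + y + z > 2))) implies it.
Countermodel: at the initial state s = 0, v = 3, y = -2, z = 4, the precondition holds but the weakest precondition fails.
Answer: invalid


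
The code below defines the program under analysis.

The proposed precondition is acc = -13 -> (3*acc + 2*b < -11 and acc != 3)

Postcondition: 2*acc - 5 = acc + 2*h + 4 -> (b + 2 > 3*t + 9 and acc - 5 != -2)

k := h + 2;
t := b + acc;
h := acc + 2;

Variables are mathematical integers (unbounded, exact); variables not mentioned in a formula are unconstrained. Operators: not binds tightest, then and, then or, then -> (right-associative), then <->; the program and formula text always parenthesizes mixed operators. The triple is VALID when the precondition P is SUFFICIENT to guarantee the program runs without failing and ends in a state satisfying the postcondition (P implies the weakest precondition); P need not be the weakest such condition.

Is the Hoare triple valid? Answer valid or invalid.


Working backward. After the program, the postcondition 2*acc - 5 = acc + 2*h + 4 -> (b + 2 > 3*t + 9 and acc - 5 != -2) must hold; in canonical form it is acc = 2*h + 9 -> (b > 3*t + 7 and acc != 3).
Before h := acc + 2: acc = -13 -> (b > 3*t + 7 and acc != 3)
Before t := b + acc: acc = -13 -> (3*acc + 2*b < -7 and acc != 3)
Before k := h + 2: acc = -13 -> (3*acc + 2*b < -7 and acc != 3)
The weakest precondition is acc = -13 -> (3*acc + 2*b < -7 and acc != 3).
Check whether acc = -13 -> (3*acc + 2*b < -11 and acc != 3) implies it.
Every state satisfying the precondition satisfies the weakest precondition: the implication holds.
Answer: valid


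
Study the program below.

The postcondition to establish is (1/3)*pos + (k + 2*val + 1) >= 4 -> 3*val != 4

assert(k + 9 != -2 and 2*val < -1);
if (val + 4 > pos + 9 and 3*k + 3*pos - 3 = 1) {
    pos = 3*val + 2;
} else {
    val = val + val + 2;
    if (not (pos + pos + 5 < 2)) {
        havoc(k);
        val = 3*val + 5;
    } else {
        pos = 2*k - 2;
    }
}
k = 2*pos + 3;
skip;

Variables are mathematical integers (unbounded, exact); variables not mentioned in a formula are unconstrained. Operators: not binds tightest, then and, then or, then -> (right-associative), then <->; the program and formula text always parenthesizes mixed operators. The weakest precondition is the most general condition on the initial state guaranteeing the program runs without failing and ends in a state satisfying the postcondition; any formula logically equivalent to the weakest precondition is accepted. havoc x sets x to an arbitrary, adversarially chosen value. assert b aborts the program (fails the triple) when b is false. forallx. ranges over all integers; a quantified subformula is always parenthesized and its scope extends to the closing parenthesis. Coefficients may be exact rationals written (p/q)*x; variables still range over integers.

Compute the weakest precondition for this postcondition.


Working backward. After the program, the postcondition (1/3)*pos + (k + 2*val + 1) >= 4 -> 3*val != 4 must hold; in canonical form it is k + (1/3)*pos + 2*val >= 3 -> 3*val != 4.
Before skip: k + (1/3)*pos + 2*val >= 3 -> 3*val != 4
Before k := 2*pos + 3: (7/3)*pos + 2*val >= 0 -> 3*val != 4
Then branch requires 9*val >= -14/3 -> 3*val != 4; else branch requires ((not (2*pos < -3)) -> ((7/3)*pos + 12*val >= -22 -> 18*val != -29)) and (2*pos < -3 -> ((14/3)*k + 4*val >= 2/3 -> 6*val != -2)).
Before the if: ((val > pos + 5 and 3*k + 3*pos = 4) -> (9*val >= -14/3 -> 3*val != 4)) and ((not (val > pos + 5 and 3*k + 3*pos = 4)) -> (((not (2*pos < -3)) -> ((7/3)*pos + 12*val >= -22 -> 18*val != -29)) and (2*pos < -3 -> ((14/3)*k + 4*val >= 2/3 -> 6*val != -2))))
Before assert k + 9 != -2 and 2*val < -1: k != -11 and 2*val < -1 and ((val > pos + 5 and 3*k + 3*pos = 4) -> (9*val >= -14/3 -> 3*val != 4)) and ((not (val > pos + 5 and 3*k + 3*pos = 4)) -> (((not (2*pos < -3)) -> ((7/3)*pos + 12*val >= -22 -> 18*val != -29)) and (2*pos < -3 -> ((14/3)*k + 4*val >= 2/3 -> 6*val != -2))))
Answer: WP = k != -11 and 2*val < -1 and ((val > pos + 5 and 3*k + 3*pos = 4) -> (9*val >= -14/3 -> 3*val != 4)) and ((not (val > pos + 5 and 3*k + 3*pos = 4)) -> (((not (2*pos < -3)) -> ((7/3)*pos + 12*val >= -22 -> 18*val != -29)) and (2*pos < -3 -> ((14/3)*k + 4*val >= 2/3 -> 6*val != -2))))


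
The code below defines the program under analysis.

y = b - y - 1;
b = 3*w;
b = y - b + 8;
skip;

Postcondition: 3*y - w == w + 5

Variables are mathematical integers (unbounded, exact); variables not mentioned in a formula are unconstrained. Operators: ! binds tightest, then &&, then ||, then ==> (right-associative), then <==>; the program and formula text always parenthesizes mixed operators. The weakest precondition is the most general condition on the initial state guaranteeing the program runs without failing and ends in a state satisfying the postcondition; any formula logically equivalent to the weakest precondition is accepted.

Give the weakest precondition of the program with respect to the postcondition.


Working backward. After the program, the postcondition 3*y - w == w + 5 must hold; in canonical form it is 3*y == 2*w + 5.
Before skip: 3*y == 2*w + 5
Before b := y - b + 8: 3*y == 2*w + 5
Before b := 3*w: 3*y == 2*w + 5
Before y := b - y - 1: 3*b == 2*w + 3*y + 8
Answer: WP = 3*b == 2*w + 3*y + 8


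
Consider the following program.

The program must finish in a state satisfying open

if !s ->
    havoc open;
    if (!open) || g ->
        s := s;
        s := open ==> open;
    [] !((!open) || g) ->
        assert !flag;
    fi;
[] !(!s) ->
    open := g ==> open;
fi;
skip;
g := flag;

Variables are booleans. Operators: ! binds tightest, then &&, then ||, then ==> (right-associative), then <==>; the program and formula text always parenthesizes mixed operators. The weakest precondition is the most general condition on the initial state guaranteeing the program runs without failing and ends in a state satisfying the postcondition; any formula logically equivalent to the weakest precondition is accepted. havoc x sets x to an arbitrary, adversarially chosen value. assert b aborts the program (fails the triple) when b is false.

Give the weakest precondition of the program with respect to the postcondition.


Working backward. After the program, open must hold.
Before g := flag: open
Before skip: open
Then branch requires false; else branch requires g ==> open.
Before the if: s && (s ==> (g ==> open))
Answer: WP = s && (s ==> (g ==> open))
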